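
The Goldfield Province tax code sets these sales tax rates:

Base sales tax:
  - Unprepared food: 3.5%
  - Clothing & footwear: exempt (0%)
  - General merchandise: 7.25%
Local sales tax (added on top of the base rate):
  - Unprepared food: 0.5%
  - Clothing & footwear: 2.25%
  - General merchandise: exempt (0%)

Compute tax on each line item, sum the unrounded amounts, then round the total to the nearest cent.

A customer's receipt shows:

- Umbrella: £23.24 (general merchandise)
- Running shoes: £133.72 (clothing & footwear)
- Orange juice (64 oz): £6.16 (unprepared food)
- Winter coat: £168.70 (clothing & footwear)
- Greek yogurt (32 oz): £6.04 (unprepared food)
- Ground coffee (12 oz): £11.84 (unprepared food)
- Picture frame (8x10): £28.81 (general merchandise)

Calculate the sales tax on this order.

£11.54

Umbrella £23.24: general merchandise → 7.25% + 0% local = 7.25% → £1.6849
Running shoes £133.72: clothing & footwear → 0% + 2.25% local = 2.25% → £3.0087
Orange juice (64 oz) £6.16: unprepared food → 3.5% + 0.5% local = 4% → £0.2464
Winter coat £168.70: clothing & footwear → 0% + 2.25% local = 2.25% → £3.79575
Greek yogurt (32 oz) £6.04: unprepared food → 3.5% + 0.5% local = 4% → £0.2416
Ground coffee (12 oz) £11.84: unprepared food → 3.5% + 0.5% local = 4% → £0.4736
Picture frame (8x10) £28.81: general merchandise → 7.25% + 0% local = 7.25% → £2.088725
Unrounded tax sum = £11.539675 → £11.54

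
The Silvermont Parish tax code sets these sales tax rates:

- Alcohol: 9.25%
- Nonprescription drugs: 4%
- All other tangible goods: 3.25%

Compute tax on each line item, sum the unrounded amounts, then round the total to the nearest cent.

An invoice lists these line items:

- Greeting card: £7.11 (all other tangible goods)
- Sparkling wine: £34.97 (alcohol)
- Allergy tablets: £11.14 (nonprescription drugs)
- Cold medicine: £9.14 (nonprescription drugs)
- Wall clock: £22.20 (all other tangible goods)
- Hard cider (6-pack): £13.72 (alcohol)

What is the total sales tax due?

£6.27

Greeting card £7.11: all other tangible goods → 3.25% → £0.231075
Sparkling wine £34.97: alcohol → 9.25% → £3.234725
Allergy tablets £11.14: nonprescription drugs → 4% → £0.4456
Cold medicine £9.14: nonprescription drugs → 4% → £0.3656
Wall clock £22.20: all other tangible goods → 3.25% → £0.7215
Hard cider (6-pack) £13.72: alcohol → 9.25% → £1.2691
Unrounded tax sum = £6.2676 → £6.27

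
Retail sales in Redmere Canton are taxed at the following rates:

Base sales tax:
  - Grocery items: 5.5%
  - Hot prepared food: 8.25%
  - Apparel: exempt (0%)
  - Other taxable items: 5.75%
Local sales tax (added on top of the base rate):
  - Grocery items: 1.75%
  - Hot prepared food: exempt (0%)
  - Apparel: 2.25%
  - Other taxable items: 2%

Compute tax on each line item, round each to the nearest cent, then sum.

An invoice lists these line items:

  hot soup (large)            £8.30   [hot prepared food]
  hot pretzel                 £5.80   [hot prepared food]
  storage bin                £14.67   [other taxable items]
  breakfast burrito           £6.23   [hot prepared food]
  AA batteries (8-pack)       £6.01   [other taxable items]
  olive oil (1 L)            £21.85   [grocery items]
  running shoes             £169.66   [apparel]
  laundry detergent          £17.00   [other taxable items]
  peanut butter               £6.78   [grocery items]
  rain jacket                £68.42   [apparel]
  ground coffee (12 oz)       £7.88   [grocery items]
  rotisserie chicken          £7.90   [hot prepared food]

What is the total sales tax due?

Hot soup (large) £8.30: hot prepared food → 8.25% + 0% local = 8.25% → £0.68
Hot pretzel £5.80: hot prepared food → 8.25% + 0% local = 8.25% → £0.48
Storage bin £14.67: other taxable items → 5.75% + 2% local = 7.75% → £1.14
Breakfast burrito £6.23: hot prepared food → 8.25% + 0% local = 8.25% → £0.51
AA batteries (8-pack) £6.01: other taxable items → 5.75% + 2% local = 7.75% → £0.47
Olive oil (1 L) £21.85: grocery items → 5.5% + 1.75% local = 7.25% → £1.58
Running shoes £169.66: apparel → 0% + 2.25% local = 2.25% → £3.82
Laundry detergent £17.00: other taxable items → 5.75% + 2% local = 7.75% → £1.32
Peanut butter £6.78: grocery items → 5.5% + 1.75% local = 7.25% → £0.49
Rain jacket £68.42: apparel → 0% + 2.25% local = 2.25% → £1.54
Ground coffee (12 oz) £7.88: grocery items → 5.5% + 1.75% local = 7.25% → £0.57
Rotisserie chicken £7.90: hot prepared food → 8.25% + 0% local = 8.25% → £0.65
Total tax = £0.68 + £0.48 + £1.14 + £0.51 + £0.47 + £1.58 + £3.82 + £1.32 + £0.49 + £1.54 + £0.57 + £0.65 = £13.25

£13.25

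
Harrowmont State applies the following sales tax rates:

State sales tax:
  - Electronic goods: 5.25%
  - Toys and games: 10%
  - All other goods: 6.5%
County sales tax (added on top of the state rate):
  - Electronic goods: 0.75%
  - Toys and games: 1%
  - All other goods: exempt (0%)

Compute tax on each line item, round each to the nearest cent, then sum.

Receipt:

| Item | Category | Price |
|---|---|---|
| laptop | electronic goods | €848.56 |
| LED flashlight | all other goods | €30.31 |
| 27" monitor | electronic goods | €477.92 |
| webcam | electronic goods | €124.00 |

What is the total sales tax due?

Laptop €848.56: electronic goods → 5.25% + 0.75% county = 6% → €50.91
LED flashlight €30.31: all other goods → 6.5% + 0% county = 6.5% → €1.97
27" monitor €477.92: electronic goods → 5.25% + 0.75% county = 6% → €28.68
Webcam €124.00: electronic goods → 5.25% + 0.75% county = 6% → €7.44
Total tax = €50.91 + €1.97 + €28.68 + €7.44 = €89.00

€89.00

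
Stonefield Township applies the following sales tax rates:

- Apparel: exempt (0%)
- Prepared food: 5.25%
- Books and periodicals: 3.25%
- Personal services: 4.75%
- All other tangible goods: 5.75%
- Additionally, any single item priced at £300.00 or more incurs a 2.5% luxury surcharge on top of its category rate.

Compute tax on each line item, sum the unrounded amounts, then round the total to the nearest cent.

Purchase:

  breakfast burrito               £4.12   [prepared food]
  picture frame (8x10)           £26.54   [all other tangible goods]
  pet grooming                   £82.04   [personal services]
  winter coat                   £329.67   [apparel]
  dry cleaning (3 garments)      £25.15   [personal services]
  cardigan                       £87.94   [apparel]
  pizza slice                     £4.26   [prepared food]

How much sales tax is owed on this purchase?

Breakfast burrito £4.12: prepared food → 5.25% → £0.2163
Picture frame (8x10) £26.54: all other tangible goods → 5.75% → £1.52605
Pet grooming £82.04: personal services → 4.75% → £3.8969
Winter coat £329.67: apparel → 0% + 2.5% surcharge = 2.5% → £8.24175
Dry cleaning (3 garments) £25.15: personal services → 4.75% → £1.194625
Cardigan £87.94: apparel → 0% → £0.00
Pizza slice £4.26: prepared food → 5.25% → £0.22365
Unrounded tax sum = £15.299275 → £15.30

£15.30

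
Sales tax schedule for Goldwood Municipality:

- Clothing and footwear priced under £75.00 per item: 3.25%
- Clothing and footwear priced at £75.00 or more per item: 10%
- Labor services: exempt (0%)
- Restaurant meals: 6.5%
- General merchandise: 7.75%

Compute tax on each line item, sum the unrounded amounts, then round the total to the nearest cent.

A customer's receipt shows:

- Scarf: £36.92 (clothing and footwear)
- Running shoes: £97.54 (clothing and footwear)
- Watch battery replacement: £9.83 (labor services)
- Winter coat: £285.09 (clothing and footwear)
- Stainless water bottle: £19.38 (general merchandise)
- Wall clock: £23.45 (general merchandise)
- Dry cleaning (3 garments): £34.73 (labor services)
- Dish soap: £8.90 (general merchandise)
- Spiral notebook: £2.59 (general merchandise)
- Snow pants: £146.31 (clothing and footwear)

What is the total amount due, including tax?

Scarf £36.92: clothing and footwear, under £75.00 → 3.25% → £1.1999
Running shoes £97.54: clothing and footwear, £75.00 or more → 10% → £9.754
Watch battery replacement £9.83: labor services → 0% → £0.00
Winter coat £285.09: clothing and footwear, £75.00 or more → 10% → £28.509
Stainless water bottle £19.38: general merchandise → 7.75% → £1.50195
Wall clock £23.45: general merchandise → 7.75% → £1.817375
Dry cleaning (3 garments) £34.73: labor services → 0% → £0.00
Dish soap £8.90: general merchandise → 7.75% → £0.68975
Spiral notebook £2.59: general merchandise → 7.75% → £0.200725
Snow pants £146.31: clothing and footwear, £75.00 or more → 10% → £14.631
Subtotal = £664.74; unrounded tax = £58.3037 → £58.30; total due = £723.04

£723.04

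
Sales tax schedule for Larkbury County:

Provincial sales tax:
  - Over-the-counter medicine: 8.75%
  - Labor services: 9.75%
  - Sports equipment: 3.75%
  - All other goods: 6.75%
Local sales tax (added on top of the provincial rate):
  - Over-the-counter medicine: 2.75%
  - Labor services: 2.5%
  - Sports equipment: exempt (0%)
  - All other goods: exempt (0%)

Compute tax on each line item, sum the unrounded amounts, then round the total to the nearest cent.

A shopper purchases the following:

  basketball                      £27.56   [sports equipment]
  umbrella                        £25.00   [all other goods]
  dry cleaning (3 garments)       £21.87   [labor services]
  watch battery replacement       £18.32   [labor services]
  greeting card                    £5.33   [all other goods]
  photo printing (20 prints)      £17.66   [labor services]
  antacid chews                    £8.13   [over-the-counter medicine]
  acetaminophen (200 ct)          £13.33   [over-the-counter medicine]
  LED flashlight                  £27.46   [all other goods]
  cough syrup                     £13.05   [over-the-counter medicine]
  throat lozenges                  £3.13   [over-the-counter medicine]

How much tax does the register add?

Basketball £27.56: sports equipment → 3.75% + 0% local = 3.75% → £1.0335
Umbrella £25.00: all other goods → 6.75% + 0% local = 6.75% → £1.6875
Dry cleaning (3 garments) £21.87: labor services → 9.75% + 2.5% local = 12.25% → £2.679075
Watch battery replacement £18.32: labor services → 9.75% + 2.5% local = 12.25% → £2.2442
Greeting card £5.33: all other goods → 6.75% + 0% local = 6.75% → £0.359775
Photo printing (20 prints) £17.66: labor services → 9.75% + 2.5% local = 12.25% → £2.16335
Antacid chews £8.13: over-the-counter medicine → 8.75% + 2.75% local = 11.5% → £0.93495
Acetaminophen (200 ct) £13.33: over-the-counter medicine → 8.75% + 2.75% local = 11.5% → £1.53295
LED flashlight £27.46: all other goods → 6.75% + 0% local = 6.75% → £1.85355
Cough syrup £13.05: over-the-counter medicine → 8.75% + 2.75% local = 11.5% → £1.50075
Throat lozenges £3.13: over-the-counter medicine → 8.75% + 2.75% local = 11.5% → £0.35995
Unrounded tax sum = £16.34955 → £16.35

£16.35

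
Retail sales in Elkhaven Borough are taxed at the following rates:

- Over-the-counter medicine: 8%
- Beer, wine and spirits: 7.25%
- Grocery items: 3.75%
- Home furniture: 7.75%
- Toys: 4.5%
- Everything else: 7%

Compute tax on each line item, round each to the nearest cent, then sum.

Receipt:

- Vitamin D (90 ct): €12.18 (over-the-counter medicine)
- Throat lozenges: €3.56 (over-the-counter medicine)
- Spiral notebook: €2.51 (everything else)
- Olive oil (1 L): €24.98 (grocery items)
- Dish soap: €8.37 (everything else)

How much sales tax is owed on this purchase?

€2.96

Vitamin D (90 ct) €12.18: over-the-counter medicine → 8% → €0.97
Throat lozenges €3.56: over-the-counter medicine → 8% → €0.28
Spiral notebook €2.51: everything else → 7% → €0.18
Olive oil (1 L) €24.98: grocery items → 3.75% → €0.94
Dish soap €8.37: everything else → 7% → €0.59
Total tax = €0.97 + €0.28 + €0.18 + €0.94 + €0.59 = €2.96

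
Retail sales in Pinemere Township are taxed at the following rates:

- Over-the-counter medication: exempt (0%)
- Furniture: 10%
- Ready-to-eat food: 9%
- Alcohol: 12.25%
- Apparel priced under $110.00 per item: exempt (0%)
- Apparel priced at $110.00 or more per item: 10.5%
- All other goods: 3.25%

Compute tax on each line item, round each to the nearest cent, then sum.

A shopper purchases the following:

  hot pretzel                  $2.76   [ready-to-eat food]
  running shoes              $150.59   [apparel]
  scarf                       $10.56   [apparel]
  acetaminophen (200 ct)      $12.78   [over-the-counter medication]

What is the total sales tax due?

$16.06

Hot pretzel $2.76: ready-to-eat food → 9% → $0.25
Running shoes $150.59: apparel, $110.00 or more → 10.5% → $15.81
Scarf $10.56: apparel, under $110.00 → 0% → $0.00
Acetaminophen (200 ct) $12.78: over-the-counter medication → 0% → $0.00
Total tax = $0.25 + $15.81 = $16.06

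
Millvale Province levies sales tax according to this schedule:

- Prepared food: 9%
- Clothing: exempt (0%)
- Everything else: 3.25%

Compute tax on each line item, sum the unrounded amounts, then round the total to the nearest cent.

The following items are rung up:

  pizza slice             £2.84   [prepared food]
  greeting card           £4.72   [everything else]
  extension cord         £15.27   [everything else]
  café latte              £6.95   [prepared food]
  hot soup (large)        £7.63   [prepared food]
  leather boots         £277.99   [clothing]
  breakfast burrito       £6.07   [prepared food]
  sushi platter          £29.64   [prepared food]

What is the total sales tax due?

£5.43

Pizza slice £2.84: prepared food → 9% → £0.2556
Greeting card £4.72: everything else → 3.25% → £0.1534
Extension cord £15.27: everything else → 3.25% → £0.496275
Café latte £6.95: prepared food → 9% → £0.6255
Hot soup (large) £7.63: prepared food → 9% → £0.6867
Leather boots £277.99: clothing → 0% → £0.00
Breakfast burrito £6.07: prepared food → 9% → £0.5463
Sushi platter £29.64: prepared food → 9% → £2.6676
Unrounded tax sum = £5.431375 → £5.43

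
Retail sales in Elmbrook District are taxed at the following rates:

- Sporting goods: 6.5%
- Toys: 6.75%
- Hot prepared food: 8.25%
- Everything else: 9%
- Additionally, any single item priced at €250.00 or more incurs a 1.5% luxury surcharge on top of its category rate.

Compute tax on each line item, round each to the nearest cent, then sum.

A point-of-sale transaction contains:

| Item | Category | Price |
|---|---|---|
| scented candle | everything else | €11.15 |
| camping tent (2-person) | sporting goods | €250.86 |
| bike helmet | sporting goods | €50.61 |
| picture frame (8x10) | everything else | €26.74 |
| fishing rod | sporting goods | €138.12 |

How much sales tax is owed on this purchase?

Scented candle €11.15: everything else → 9% → €1.00
Camping tent (2-person) €250.86: sporting goods → 6.5% + 1.5% surcharge = 8% → €20.07
Bike helmet €50.61: sporting goods → 6.5% → €3.29
Picture frame (8x10) €26.74: everything else → 9% → €2.41
Fishing rod €138.12: sporting goods → 6.5% → €8.98
Total tax = €1.00 + €20.07 + €3.29 + €2.41 + €8.98 = €35.75

€35.75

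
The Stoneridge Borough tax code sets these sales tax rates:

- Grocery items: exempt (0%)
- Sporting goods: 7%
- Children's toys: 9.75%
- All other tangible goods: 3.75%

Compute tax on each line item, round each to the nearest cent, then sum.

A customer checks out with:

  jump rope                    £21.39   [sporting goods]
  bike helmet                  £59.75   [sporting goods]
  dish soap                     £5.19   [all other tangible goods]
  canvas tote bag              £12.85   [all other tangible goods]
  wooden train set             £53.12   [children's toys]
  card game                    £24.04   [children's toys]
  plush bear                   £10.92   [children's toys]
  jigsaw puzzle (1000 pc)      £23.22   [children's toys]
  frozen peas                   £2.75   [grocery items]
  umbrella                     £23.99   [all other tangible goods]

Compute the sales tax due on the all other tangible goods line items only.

£1.57

Dish soap £5.19: all other tangible goods → 3.75% → £0.19
Canvas tote bag £12.85: all other tangible goods → 3.75% → £0.48
Umbrella £23.99: all other tangible goods → 3.75% → £0.90
Tax on all other tangible goods = £0.19 + £0.48 + £0.90 = £1.57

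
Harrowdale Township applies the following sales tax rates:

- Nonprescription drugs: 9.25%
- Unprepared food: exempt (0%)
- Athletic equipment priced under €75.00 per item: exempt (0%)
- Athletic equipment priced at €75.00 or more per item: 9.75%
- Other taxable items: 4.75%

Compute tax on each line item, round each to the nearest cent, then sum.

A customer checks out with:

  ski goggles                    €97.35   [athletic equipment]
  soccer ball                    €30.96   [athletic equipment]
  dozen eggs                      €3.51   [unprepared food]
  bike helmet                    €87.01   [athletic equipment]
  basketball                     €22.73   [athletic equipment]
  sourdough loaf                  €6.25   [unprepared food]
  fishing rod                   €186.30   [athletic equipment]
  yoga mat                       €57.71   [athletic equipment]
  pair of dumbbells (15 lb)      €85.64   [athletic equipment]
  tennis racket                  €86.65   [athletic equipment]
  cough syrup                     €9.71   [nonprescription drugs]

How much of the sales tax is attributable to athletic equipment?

Ski goggles €97.35: athletic equipment, €75.00 or more → 9.75% → €9.49
Soccer ball €30.96: athletic equipment, under €75.00 → 0% → €0.00
Bike helmet €87.01: athletic equipment, €75.00 or more → 9.75% → €8.48
Basketball €22.73: athletic equipment, under €75.00 → 0% → €0.00
Fishing rod €186.30: athletic equipment, €75.00 or more → 9.75% → €18.16
Yoga mat €57.71: athletic equipment, under €75.00 → 0% → €0.00
Pair of dumbbells (15 lb) €85.64: athletic equipment, €75.00 or more → 9.75% → €8.35
Tennis racket €86.65: athletic equipment, €75.00 or more → 9.75% → €8.45
Tax on athletic equipment = €9.49 + €0.00 + €8.48 + €0.00 + €18.16 + €0.00 + €8.35 + €8.45 = €52.93

€52.93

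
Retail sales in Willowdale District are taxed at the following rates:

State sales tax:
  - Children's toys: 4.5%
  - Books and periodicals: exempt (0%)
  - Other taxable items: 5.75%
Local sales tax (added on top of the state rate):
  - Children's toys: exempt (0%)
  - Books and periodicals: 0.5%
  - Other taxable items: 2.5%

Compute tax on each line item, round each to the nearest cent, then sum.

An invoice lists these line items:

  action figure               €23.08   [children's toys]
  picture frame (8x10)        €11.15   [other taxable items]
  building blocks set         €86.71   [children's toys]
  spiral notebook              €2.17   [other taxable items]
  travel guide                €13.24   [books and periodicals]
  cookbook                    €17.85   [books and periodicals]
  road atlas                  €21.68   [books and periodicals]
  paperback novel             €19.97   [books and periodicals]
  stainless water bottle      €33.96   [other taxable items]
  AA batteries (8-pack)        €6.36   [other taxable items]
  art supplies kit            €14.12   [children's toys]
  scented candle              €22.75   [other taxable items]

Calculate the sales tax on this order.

Action figure €23.08: children's toys → 4.5% + 0% local = 4.5% → €1.04
Picture frame (8x10) €11.15: other taxable items → 5.75% + 2.5% local = 8.25% → €0.92
Building blocks set €86.71: children's toys → 4.5% + 0% local = 4.5% → €3.90
Spiral notebook €2.17: other taxable items → 5.75% + 2.5% local = 8.25% → €0.18
Travel guide €13.24: books and periodicals → 0% + 0.5% local = 0.5% → €0.07
Cookbook €17.85: books and periodicals → 0% + 0.5% local = 0.5% → €0.09
Road atlas €21.68: books and periodicals → 0% + 0.5% local = 0.5% → €0.11
Paperback novel €19.97: books and periodicals → 0% + 0.5% local = 0.5% → €0.10
Stainless water bottle €33.96: other taxable items → 5.75% + 2.5% local = 8.25% → €2.80
AA batteries (8-pack) €6.36: other taxable items → 5.75% + 2.5% local = 8.25% → €0.52
Art supplies kit €14.12: children's toys → 4.5% + 0% local = 4.5% → €0.64
Scented candle €22.75: other taxable items → 5.75% + 2.5% local = 8.25% → €1.88
Total tax = €1.04 + €0.92 + €3.90 + €0.18 + €0.07 + €0.09 + €0.11 + €0.10 + €2.80 + €0.52 + €0.64 + €1.88 = €12.25

€12.25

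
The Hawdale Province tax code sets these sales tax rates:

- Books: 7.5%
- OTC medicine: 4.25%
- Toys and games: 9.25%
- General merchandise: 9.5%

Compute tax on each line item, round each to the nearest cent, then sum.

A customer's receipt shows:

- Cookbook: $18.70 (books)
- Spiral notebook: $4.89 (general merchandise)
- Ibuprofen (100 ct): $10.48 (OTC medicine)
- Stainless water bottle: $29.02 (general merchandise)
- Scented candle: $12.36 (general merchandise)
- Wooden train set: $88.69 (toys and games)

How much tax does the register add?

$14.44

Cookbook $18.70: books → 7.5% → $1.40
Spiral notebook $4.89: general merchandise → 9.5% → $0.46
Ibuprofen (100 ct) $10.48: OTC medicine → 4.25% → $0.45
Stainless water bottle $29.02: general merchandise → 9.5% → $2.76
Scented candle $12.36: general merchandise → 9.5% → $1.17
Wooden train set $88.69: toys and games → 9.25% → $8.20
Total tax = $1.40 + $0.46 + $0.45 + $2.76 + $1.17 + $8.20 = $14.44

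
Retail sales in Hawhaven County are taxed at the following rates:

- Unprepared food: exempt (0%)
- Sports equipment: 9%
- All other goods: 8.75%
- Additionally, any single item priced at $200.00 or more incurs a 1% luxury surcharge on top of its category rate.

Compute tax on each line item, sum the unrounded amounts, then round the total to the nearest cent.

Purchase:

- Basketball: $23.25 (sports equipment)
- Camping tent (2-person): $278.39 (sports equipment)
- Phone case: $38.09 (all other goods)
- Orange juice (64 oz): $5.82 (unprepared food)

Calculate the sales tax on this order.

Basketball $23.25: sports equipment → 9% → $2.0925
Camping tent (2-person) $278.39: sports equipment → 9% + 1% surcharge = 10% → $27.839
Phone case $38.09: all other goods → 8.75% → $3.332875
Orange juice (64 oz) $5.82: unprepared food → 0% → $0.00
Unrounded tax sum = $33.264375 → $33.26

$33.26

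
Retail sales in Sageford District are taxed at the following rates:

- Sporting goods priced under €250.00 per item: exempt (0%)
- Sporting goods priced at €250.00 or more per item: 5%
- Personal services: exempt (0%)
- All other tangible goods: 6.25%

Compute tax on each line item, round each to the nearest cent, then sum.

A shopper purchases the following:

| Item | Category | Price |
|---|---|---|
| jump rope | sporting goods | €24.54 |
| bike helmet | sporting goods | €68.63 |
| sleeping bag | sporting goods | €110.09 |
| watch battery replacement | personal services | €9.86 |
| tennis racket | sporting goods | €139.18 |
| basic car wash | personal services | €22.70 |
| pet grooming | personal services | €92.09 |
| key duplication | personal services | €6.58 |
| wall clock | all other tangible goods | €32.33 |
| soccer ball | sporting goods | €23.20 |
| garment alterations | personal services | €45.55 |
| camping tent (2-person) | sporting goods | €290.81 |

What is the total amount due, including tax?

€882.12

Jump rope €24.54: sporting goods, under €250.00 → 0% → €0.00
Bike helmet €68.63: sporting goods, under €250.00 → 0% → €0.00
Sleeping bag €110.09: sporting goods, under €250.00 → 0% → €0.00
Watch battery replacement €9.86: personal services → 0% → €0.00
Tennis racket €139.18: sporting goods, under €250.00 → 0% → €0.00
Basic car wash €22.70: personal services → 0% → €0.00
Pet grooming €92.09: personal services → 0% → €0.00
Key duplication €6.58: personal services → 0% → €0.00
Wall clock €32.33: all other tangible goods → 6.25% → €2.02
Soccer ball €23.20: sporting goods, under €250.00 → 0% → €0.00
Garment alterations €45.55: personal services → 0% → €0.00
Camping tent (2-person) €290.81: sporting goods, €250.00 or more → 5% → €14.54
Subtotal = €865.56; tax = €16.56; total due = €882.12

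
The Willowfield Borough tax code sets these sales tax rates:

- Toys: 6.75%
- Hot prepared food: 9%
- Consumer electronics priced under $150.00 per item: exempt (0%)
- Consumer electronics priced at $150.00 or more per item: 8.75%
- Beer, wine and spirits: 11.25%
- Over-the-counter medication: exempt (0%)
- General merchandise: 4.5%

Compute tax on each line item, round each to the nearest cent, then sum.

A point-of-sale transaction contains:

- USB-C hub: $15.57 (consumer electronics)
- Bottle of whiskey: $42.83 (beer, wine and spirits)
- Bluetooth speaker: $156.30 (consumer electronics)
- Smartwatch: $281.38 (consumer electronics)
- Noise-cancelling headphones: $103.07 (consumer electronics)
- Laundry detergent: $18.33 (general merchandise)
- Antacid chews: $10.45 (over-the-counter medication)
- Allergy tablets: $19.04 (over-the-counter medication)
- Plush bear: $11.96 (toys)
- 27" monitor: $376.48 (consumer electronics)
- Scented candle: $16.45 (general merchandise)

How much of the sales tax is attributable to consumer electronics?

$71.24

USB-C hub $15.57: consumer electronics, under $150.00 → 0% → $0.00
Bluetooth speaker $156.30: consumer electronics, $150.00 or more → 8.75% → $13.68
Smartwatch $281.38: consumer electronics, $150.00 or more → 8.75% → $24.62
Noise-cancelling headphones $103.07: consumer electronics, under $150.00 → 0% → $0.00
27" monitor $376.48: consumer electronics, $150.00 or more → 8.75% → $32.94
Tax on consumer electronics = $0.00 + $13.68 + $24.62 + $0.00 + $32.94 = $71.24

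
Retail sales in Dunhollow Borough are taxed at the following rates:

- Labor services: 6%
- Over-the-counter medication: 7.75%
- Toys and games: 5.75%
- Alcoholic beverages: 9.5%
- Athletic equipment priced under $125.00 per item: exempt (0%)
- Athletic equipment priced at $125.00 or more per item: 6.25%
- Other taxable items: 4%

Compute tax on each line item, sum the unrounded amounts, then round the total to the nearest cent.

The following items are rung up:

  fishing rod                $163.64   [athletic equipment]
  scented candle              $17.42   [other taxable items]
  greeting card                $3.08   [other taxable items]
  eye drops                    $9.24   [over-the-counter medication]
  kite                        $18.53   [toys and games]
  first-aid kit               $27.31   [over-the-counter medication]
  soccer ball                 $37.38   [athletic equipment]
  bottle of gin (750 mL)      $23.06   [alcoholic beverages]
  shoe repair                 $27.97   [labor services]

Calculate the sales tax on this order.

Fishing rod $163.64: athletic equipment, $125.00 or more → 6.25% → $10.2275
Scented candle $17.42: other taxable items → 4% → $0.6968
Greeting card $3.08: other taxable items → 4% → $0.1232
Eye drops $9.24: over-the-counter medication → 7.75% → $0.7161
Kite $18.53: toys and games → 5.75% → $1.065475
First-aid kit $27.31: over-the-counter medication → 7.75% → $2.116525
Soccer ball $37.38: athletic equipment, under $125.00 → 0% → $0.00
Bottle of gin (750 mL) $23.06: alcoholic beverages → 9.5% → $2.1907
Shoe repair $27.97: labor services → 6% → $1.6782
Unrounded tax sum = $18.8145 → $18.81

$18.81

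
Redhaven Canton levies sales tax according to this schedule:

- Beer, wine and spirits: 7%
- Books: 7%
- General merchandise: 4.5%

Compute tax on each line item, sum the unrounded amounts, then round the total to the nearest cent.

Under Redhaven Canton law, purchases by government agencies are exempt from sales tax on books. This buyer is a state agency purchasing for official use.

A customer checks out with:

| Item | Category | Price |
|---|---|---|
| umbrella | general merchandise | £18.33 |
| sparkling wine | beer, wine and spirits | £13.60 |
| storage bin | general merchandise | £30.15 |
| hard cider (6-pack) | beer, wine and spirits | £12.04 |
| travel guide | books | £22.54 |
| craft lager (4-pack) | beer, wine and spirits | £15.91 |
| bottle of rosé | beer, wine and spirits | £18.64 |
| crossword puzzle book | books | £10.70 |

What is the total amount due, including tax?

Umbrella £18.33: general merchandise → 4.5% → £0.82485
Sparkling wine £13.60: beer, wine and spirits → 7% → £0.952
Storage bin £30.15: general merchandise → 4.5% → £1.35675
Hard cider (6-pack) £12.04: beer, wine and spirits → 7% → £0.8428
Travel guide £22.54: books, buyer-exempt → 0% → £0.00
Craft lager (4-pack) £15.91: beer, wine and spirits → 7% → £1.1137
Bottle of rosé £18.64: beer, wine and spirits → 7% → £1.3048
Crossword puzzle book £10.70: books, buyer-exempt → 0% → £0.00
Subtotal = £141.91; unrounded tax = £6.3949 → £6.39; total due = £148.30

£148.30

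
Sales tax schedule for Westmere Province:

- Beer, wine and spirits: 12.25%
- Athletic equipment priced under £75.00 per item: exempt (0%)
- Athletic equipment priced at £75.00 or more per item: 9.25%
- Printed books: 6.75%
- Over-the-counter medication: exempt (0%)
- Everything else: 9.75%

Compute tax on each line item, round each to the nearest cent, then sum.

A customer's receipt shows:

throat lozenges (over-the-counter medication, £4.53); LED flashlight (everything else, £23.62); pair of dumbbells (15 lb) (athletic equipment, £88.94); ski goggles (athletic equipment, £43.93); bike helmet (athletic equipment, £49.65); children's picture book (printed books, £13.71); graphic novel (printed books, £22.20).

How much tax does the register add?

Throat lozenges £4.53: over-the-counter medication → 0% → £0.00
LED flashlight £23.62: everything else → 9.75% → £2.30
Pair of dumbbells (15 lb) £88.94: athletic equipment, £75.00 or more → 9.25% → £8.23
Ski goggles £43.93: athletic equipment, under £75.00 → 0% → £0.00
Bike helmet £49.65: athletic equipment, under £75.00 → 0% → £0.00
Children's picture book £13.71: printed books → 6.75% → £0.93
Graphic novel £22.20: printed books → 6.75% → £1.50
Total tax = £2.30 + £8.23 + £0.93 + £1.50 = £12.96

£12.96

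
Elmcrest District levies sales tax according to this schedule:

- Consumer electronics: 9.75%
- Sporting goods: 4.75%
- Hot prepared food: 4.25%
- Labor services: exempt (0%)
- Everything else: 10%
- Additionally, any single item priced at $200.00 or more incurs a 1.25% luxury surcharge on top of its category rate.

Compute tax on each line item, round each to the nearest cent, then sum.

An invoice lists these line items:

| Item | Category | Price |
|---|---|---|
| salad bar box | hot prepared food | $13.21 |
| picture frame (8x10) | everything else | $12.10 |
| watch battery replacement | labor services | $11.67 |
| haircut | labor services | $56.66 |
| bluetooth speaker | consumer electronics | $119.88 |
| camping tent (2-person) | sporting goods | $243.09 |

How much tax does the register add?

Salad bar box $13.21: hot prepared food → 4.25% → $0.56
Picture frame (8x10) $12.10: everything else → 10% → $1.21
Watch battery replacement $11.67: labor services → 0% → $0.00
Haircut $56.66: labor services → 0% → $0.00
Bluetooth speaker $119.88: consumer electronics → 9.75% → $11.69
Camping tent (2-person) $243.09: sporting goods → 4.75% + 1.25% surcharge = 6% → $14.59
Total tax = $0.56 + $1.21 + $11.69 + $14.59 = $28.05

$28.05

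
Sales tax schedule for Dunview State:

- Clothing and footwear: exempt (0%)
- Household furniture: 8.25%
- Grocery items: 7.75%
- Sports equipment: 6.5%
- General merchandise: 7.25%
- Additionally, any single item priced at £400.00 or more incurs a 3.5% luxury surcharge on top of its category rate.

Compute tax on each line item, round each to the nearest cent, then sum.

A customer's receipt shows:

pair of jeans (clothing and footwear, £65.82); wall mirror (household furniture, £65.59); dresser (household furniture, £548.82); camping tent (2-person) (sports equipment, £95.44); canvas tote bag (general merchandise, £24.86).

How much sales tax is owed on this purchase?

£77.90

Pair of jeans £65.82: clothing and footwear → 0% → £0.00
Wall mirror £65.59: household furniture → 8.25% → £5.41
Dresser £548.82: household furniture → 8.25% + 3.5% surcharge = 11.75% → £64.49
Camping tent (2-person) £95.44: sports equipment → 6.5% → £6.20
Canvas tote bag £24.86: general merchandise → 7.25% → £1.80
Total tax = £5.41 + £64.49 + £6.20 + £1.80 = £77.90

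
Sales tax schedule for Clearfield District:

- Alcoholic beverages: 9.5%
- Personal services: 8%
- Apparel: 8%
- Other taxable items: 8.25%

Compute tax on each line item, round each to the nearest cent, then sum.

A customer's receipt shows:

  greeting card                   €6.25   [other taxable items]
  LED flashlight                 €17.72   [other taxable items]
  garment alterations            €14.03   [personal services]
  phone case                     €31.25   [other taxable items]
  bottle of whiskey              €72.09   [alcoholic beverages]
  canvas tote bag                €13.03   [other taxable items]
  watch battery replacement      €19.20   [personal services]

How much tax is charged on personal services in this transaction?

€2.66

Garment alterations €14.03: personal services → 8% → €1.12
Watch battery replacement €19.20: personal services → 8% → €1.54
Tax on personal services = €1.12 + €1.54 = €2.66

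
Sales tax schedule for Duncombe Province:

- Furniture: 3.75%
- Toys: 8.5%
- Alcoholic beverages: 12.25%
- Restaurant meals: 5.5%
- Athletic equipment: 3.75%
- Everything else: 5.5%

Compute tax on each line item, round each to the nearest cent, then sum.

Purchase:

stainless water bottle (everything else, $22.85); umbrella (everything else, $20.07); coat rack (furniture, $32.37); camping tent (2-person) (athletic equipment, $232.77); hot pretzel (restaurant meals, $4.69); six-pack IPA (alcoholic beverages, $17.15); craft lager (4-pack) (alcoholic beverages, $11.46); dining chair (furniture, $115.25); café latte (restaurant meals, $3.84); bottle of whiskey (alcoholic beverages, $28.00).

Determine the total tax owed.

$24.02

Stainless water bottle $22.85: everything else → 5.5% → $1.26
Umbrella $20.07: everything else → 5.5% → $1.10
Coat rack $32.37: furniture → 3.75% → $1.21
Camping tent (2-person) $232.77: athletic equipment → 3.75% → $8.73
Hot pretzel $4.69: restaurant meals → 5.5% → $0.26
Six-pack IPA $17.15: alcoholic beverages → 12.25% → $2.10
Craft lager (4-pack) $11.46: alcoholic beverages → 12.25% → $1.40
Dining chair $115.25: furniture → 3.75% → $4.32
Café latte $3.84: restaurant meals → 5.5% → $0.21
Bottle of whiskey $28.00: alcoholic beverages → 12.25% → $3.43
Total tax = $1.26 + $1.10 + $1.21 + $8.73 + $0.26 + $2.10 + $1.40 + $4.32 + $0.21 + $3.43 = $24.02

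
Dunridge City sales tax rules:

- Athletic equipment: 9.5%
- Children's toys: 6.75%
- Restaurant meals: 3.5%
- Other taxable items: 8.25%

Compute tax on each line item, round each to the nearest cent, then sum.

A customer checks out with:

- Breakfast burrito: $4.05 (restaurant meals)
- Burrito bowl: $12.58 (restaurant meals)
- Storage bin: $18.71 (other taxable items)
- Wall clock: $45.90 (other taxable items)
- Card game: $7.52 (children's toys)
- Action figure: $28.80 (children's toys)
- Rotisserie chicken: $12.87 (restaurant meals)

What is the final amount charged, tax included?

$139.24

Breakfast burrito $4.05: restaurant meals → 3.5% → $0.14
Burrito bowl $12.58: restaurant meals → 3.5% → $0.44
Storage bin $18.71: other taxable items → 8.25% → $1.54
Wall clock $45.90: other taxable items → 8.25% → $3.79
Card game $7.52: children's toys → 6.75% → $0.51
Action figure $28.80: children's toys → 6.75% → $1.94
Rotisserie chicken $12.87: restaurant meals → 3.5% → $0.45
Subtotal = $130.43; tax = $8.81; total due = $139.24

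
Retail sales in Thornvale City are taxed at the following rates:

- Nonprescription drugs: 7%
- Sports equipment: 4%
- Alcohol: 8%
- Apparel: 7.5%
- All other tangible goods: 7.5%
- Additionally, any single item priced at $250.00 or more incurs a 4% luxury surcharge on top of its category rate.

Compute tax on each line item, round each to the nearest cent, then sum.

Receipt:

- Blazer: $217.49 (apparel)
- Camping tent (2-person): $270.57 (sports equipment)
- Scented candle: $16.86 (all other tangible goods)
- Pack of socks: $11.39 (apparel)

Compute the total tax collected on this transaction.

Blazer $217.49: apparel → 7.5% → $16.31
Camping tent (2-person) $270.57: sports equipment → 4% + 4% surcharge = 8% → $21.65
Scented candle $16.86: all other tangible goods → 7.5% → $1.26
Pack of socks $11.39: apparel → 7.5% → $0.85
Total tax = $16.31 + $21.65 + $1.26 + $0.85 = $40.07

$40.07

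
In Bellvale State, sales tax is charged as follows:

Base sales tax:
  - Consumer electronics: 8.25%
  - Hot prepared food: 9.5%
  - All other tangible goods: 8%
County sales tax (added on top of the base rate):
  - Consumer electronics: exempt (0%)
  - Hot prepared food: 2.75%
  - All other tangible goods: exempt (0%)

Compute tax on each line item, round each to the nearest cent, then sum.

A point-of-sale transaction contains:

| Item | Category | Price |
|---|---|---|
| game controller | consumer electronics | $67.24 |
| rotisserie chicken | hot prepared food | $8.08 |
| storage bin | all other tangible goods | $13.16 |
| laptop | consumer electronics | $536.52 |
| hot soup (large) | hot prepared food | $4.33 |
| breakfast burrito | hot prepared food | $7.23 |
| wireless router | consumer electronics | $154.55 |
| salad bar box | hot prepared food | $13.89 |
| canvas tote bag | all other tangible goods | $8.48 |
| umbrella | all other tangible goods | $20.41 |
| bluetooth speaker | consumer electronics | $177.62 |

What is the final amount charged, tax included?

Game controller $67.24: consumer electronics → 8.25% + 0% county = 8.25% → $5.55
Rotisserie chicken $8.08: hot prepared food → 9.5% + 2.75% county = 12.25% → $0.99
Storage bin $13.16: all other tangible goods → 8% + 0% county = 8% → $1.05
Laptop $536.52: consumer electronics → 8.25% + 0% county = 8.25% → $44.26
Hot soup (large) $4.33: hot prepared food → 9.5% + 2.75% county = 12.25% → $0.53
Breakfast burrito $7.23: hot prepared food → 9.5% + 2.75% county = 12.25% → $0.89
Wireless router $154.55: consumer electronics → 8.25% + 0% county = 8.25% → $12.75
Salad bar box $13.89: hot prepared food → 9.5% + 2.75% county = 12.25% → $1.70
Canvas tote bag $8.48: all other tangible goods → 8% + 0% county = 8% → $0.68
Umbrella $20.41: all other tangible goods → 8% + 0% county = 8% → $1.63
Bluetooth speaker $177.62: consumer electronics → 8.25% + 0% county = 8.25% → $14.65
Subtotal = $1011.51; tax = $84.68; total due = $1096.19

$1096.19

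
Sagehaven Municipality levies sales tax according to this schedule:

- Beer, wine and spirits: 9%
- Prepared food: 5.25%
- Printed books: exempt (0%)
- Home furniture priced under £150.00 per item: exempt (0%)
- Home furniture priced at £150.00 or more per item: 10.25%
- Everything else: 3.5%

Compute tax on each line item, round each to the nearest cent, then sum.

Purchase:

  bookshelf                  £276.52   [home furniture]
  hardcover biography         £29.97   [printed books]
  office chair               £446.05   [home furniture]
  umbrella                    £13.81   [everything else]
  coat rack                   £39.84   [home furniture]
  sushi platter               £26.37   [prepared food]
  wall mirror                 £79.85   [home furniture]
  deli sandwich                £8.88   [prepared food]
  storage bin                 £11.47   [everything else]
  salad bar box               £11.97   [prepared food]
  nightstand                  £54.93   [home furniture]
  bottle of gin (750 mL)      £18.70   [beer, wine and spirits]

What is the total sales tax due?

Bookshelf £276.52: home furniture, £150.00 or more → 10.25% → £28.34
Hardcover biography £29.97: printed books → 0% → £0.00
Office chair £446.05: home furniture, £150.00 or more → 10.25% → £45.72
Umbrella £13.81: everything else → 3.5% → £0.48
Coat rack £39.84: home furniture, under £150.00 → 0% → £0.00
Sushi platter £26.37: prepared food → 5.25% → £1.38
Wall mirror £79.85: home furniture, under £150.00 → 0% → £0.00
Deli sandwich £8.88: prepared food → 5.25% → £0.47
Storage bin £11.47: everything else → 3.5% → £0.40
Salad bar box £11.97: prepared food → 5.25% → £0.63
Nightstand £54.93: home furniture, under £150.00 → 0% → £0.00
Bottle of gin (750 mL) £18.70: beer, wine and spirits → 9% → £1.68
Total tax = £28.34 + £45.72 + £0.48 + £1.38 + £0.47 + £0.40 + £0.63 + £1.68 = £79.10

£79.10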